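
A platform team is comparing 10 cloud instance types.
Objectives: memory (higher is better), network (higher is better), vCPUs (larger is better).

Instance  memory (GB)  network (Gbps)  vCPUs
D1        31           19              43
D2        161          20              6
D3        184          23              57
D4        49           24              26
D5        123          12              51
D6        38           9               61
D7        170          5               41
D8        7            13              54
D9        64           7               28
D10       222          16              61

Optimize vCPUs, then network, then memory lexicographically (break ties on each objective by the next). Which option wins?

D10

First maximize vCPUs: best is 61, kept {D6, D10}.
Then maximize network: best is 16, kept {D10}.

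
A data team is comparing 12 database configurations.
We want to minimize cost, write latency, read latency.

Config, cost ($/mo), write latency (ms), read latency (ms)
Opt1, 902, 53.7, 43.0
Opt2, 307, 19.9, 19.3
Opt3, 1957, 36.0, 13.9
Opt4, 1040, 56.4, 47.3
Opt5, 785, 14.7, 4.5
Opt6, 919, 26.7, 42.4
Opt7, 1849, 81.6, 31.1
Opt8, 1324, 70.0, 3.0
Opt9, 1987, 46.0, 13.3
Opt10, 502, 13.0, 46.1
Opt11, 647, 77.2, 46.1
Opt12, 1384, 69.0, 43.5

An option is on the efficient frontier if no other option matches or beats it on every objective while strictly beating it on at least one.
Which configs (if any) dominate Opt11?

Opt2: cost 307≤647, write latency 19.9≤77.2, read latency 19.3≤46.1 — dominates Opt11.
Opt10: cost 502≤647, write latency 13.0≤77.2, read latency 46.1≤46.1 — dominates Opt11.
Others (Opt1, Opt3, Opt4, Opt5, Opt6, Opt7, Opt8, Opt9, Opt12) are each worse than Opt11 on at least one objective.

Opt2, Opt10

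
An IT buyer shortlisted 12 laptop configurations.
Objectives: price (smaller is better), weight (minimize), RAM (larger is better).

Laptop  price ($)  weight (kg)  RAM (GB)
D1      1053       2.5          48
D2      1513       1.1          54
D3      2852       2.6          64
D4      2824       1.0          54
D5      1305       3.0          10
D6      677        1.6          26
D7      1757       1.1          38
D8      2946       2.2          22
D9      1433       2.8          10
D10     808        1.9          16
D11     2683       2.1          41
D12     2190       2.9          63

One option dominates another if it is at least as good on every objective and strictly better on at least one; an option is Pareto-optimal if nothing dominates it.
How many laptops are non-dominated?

6

D1: not dominated.
D2: not dominated.
D3: not dominated (best RAM).
D4: not dominated (best weight).
D5: dominated by D1 (price 1053≤1305, weight 2.5≤3.0, RAM 48≥10).
D6: not dominated (best price).
D7: dominated by D2 (price 1513≤1757, weight 1.1≤1.1, RAM 54≥38).
D8: dominated by D2 (price 1513≤2946, weight 1.1≤2.2, RAM 54≥22).
D9: dominated by D1 (price 1053≤1433, weight 2.5≤2.8, RAM 48≥10).
D10: dominated by D6 (price 677≤808, weight 1.6≤1.9, RAM 26≥16).
D11: dominated by D2 (price 1513≤2683, weight 1.1≤2.1, RAM 54≥41).
D12: not dominated.
Pareto-optimal: D1, D2, D3, D4, D6, D12 → 6.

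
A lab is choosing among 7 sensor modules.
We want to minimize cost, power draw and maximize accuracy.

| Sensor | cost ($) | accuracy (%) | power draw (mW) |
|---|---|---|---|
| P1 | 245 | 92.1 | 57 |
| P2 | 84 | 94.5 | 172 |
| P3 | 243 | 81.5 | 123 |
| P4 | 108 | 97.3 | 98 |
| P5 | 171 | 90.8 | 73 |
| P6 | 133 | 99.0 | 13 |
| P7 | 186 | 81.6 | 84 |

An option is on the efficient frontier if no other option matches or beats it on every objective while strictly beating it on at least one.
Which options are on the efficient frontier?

P2, P4, P6

P1: dominated by P6 (cost 133≤245, accuracy 99.0≥92.1, power draw 13≤57).
P2: not dominated (best cost).
P3: dominated by P4 (cost 108≤243, accuracy 97.3≥81.5, power draw 98≤123).
P4: not dominated.
P5: dominated by P6 (cost 133≤171, accuracy 99.0≥90.8, power draw 13≤73).
P6: not dominated (best accuracy).
P7: dominated by P5 (cost 171≤186, accuracy 90.8≥81.6, power draw 73≤84).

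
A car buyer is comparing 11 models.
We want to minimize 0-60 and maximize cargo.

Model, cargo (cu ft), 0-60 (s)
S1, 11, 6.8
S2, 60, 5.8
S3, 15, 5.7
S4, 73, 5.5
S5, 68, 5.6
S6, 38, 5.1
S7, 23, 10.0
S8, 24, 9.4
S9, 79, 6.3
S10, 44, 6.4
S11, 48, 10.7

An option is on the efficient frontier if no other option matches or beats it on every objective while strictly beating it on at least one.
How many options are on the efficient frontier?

3

S1: dominated by S2 (cargo 60≥11, 0-60 5.8≤6.8).
S2: dominated by S4 (cargo 73≥60, 0-60 5.5≤5.8).
S3: dominated by S4 (cargo 73≥15, 0-60 5.5≤5.7).
S4: not dominated.
S5: dominated by S4 (cargo 73≥68, 0-60 5.5≤5.6).
S6: not dominated (best 0-60).
S7: dominated by S2 (cargo 60≥23, 0-60 5.8≤10.0).
S8: dominated by S2 (cargo 60≥24, 0-60 5.8≤9.4).
S9: not dominated (best cargo).
S10: dominated by S2 (cargo 60≥44, 0-60 5.8≤6.4).
S11: dominated by S2 (cargo 60≥48, 0-60 5.8≤10.7).
Pareto-optimal: S4, S6, S9 → 3.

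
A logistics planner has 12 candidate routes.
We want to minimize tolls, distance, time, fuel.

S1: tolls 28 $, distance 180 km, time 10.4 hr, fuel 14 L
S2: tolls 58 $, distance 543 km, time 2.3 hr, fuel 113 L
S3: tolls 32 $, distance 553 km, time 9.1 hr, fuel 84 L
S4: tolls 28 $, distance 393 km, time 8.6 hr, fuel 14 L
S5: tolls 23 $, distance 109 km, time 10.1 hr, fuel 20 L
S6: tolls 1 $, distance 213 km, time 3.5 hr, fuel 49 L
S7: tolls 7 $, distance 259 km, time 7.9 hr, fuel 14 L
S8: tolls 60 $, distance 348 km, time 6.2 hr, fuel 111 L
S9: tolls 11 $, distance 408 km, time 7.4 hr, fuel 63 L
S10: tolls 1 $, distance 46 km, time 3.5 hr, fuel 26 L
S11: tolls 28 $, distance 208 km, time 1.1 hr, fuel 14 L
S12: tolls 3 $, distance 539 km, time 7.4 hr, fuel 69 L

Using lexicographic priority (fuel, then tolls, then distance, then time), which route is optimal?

S7

First minimize fuel: best is 14, kept {S1, S4, S7, S11}.
Then minimize tolls: best is 7, kept {S7}.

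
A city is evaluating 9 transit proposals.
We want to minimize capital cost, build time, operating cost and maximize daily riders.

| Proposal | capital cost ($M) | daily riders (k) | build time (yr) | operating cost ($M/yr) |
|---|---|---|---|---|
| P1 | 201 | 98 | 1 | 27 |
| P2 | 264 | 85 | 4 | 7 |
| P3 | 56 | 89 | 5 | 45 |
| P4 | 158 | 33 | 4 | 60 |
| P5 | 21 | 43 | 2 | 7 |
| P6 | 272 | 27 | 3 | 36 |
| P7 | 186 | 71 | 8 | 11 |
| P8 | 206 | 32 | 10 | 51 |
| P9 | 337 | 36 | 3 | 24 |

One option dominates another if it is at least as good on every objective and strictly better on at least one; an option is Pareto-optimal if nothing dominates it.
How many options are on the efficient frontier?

P1: not dominated (best daily riders).
P2: not dominated.
P3: not dominated.
P4: dominated by P5 (capital cost 21≤158, daily riders 43≥33, build time 2≤4, operating cost 7≤60).
P5: not dominated (best capital cost).
P6: dominated by P1 (capital cost 201≤272, daily riders 98≥27, build time 1≤3, operating cost 27≤36).
P7: not dominated.
P8: dominated by P1 (capital cost 201≤206, daily riders 98≥32, build time 1≤10, operating cost 27≤51).
P9: dominated by P5 (capital cost 21≤337, daily riders 43≥36, build time 2≤3, operating cost 7≤24).
Pareto-optimal: P1, P2, P3, P5, P7 → 5.

5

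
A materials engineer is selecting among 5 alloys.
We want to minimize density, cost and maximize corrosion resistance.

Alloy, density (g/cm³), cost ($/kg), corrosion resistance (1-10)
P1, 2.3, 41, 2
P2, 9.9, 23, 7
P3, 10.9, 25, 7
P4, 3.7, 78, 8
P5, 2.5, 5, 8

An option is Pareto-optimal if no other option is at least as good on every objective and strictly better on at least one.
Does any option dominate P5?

P1: worse on cost (41 vs 5).
P2: worse on density (9.9 vs 2.5).
P3: worse on density (10.9 vs 2.5).
P4: worse on density (3.7 vs 2.5).
No option is at least as good as P5 on every objective and strictly better on one.

No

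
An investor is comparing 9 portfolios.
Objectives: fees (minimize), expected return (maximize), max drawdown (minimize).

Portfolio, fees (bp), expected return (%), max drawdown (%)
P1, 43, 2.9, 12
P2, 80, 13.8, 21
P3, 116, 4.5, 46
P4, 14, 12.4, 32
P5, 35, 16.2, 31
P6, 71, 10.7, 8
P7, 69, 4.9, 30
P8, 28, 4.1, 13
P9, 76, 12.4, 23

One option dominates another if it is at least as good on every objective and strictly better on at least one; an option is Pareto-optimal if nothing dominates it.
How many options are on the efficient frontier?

P1: not dominated.
P2: not dominated.
P3: dominated by P2 (fees 80≤116, expected return 13.8≥4.5, max drawdown 21≤46).
P4: not dominated (best fees).
P5: not dominated (best expected return).
P6: not dominated (best max drawdown).
P7: not dominated.
P8: not dominated.
P9: not dominated.
Pareto-optimal: P1, P2, P4, P5, P6, P7, P8, P9 → 8.

8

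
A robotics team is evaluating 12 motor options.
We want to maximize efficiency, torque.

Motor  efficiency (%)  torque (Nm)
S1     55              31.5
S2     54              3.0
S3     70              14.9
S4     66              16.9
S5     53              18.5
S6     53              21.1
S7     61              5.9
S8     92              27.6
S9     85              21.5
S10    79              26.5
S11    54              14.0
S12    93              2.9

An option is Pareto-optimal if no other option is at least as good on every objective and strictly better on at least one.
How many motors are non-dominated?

S1: not dominated (best torque).
S2: dominated by S1 (efficiency 55≥54, torque 31.5≥3.0).
S3: dominated by S8 (efficiency 92≥70, torque 27.6≥14.9).
S4: dominated by S8 (efficiency 92≥66, torque 27.6≥16.9).
S5: dominated by S1 (efficiency 55≥53, torque 31.5≥18.5).
S6: dominated by S1 (efficiency 55≥53, torque 31.5≥21.1).
S7: dominated by S3 (efficiency 70≥61, torque 14.9≥5.9).
S8: not dominated.
S9: dominated by S8 (efficiency 92≥85, torque 27.6≥21.5).
S10: dominated by S8 (efficiency 92≥79, torque 27.6≥26.5).
S11: dominated by S1 (efficiency 55≥54, torque 31.5≥14.0).
S12: not dominated (best efficiency).
Pareto-optimal: S1, S8, S12 → 3.

3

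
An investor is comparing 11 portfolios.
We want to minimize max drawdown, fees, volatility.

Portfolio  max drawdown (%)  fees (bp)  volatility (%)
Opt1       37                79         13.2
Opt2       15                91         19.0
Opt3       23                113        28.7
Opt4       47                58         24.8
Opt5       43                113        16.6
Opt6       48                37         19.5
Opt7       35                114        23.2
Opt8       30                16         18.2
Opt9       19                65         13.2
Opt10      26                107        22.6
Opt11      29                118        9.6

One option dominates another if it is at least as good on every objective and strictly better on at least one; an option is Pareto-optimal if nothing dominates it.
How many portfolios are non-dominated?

Opt1: dominated by Opt9 (max drawdown 19≤37, fees 65≤79, volatility 13.2≤13.2).
Opt2: not dominated (best max drawdown).
Opt3: dominated by Opt2 (max drawdown 15≤23, fees 91≤113, volatility 19.0≤28.7).
Opt4: dominated by Opt8 (max drawdown 30≤47, fees 16≤58, volatility 18.2≤24.8).
Opt5: dominated by Opt1 (max drawdown 37≤43, fees 79≤113, volatility 13.2≤16.6).
Opt6: dominated by Opt8 (max drawdown 30≤48, fees 16≤37, volatility 18.2≤19.5).
Opt7: dominated by Opt2 (max drawdown 15≤35, fees 91≤114, volatility 19.0≤23.2).
Opt8: not dominated (best fees).
Opt9: not dominated.
Opt10: dominated by Opt2 (max drawdown 15≤26, fees 91≤107, volatility 19.0≤22.6).
Opt11: not dominated (best volatility).
Pareto-optimal: Opt2, Opt8, Opt9, Opt11 → 4.

4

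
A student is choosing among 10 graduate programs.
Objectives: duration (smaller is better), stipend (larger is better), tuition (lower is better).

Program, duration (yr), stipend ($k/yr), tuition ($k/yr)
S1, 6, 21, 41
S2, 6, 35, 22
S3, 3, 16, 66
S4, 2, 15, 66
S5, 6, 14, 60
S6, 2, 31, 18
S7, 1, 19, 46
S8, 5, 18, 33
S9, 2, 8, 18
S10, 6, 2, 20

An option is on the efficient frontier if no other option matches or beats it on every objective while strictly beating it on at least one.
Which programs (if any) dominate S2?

S1: worse on stipend (21 vs 35).
S3: worse on stipend (16 vs 35).
S4: worse on stipend (15 vs 35).
S5: worse on stipend (14 vs 35).
S6: worse on stipend (31 vs 35).
S7: worse on stipend (19 vs 35).
S8: worse on stipend (18 vs 35).
S9: worse on stipend (8 vs 35).
S10: worse on stipend (2 vs 35).
No option dominates S2.

none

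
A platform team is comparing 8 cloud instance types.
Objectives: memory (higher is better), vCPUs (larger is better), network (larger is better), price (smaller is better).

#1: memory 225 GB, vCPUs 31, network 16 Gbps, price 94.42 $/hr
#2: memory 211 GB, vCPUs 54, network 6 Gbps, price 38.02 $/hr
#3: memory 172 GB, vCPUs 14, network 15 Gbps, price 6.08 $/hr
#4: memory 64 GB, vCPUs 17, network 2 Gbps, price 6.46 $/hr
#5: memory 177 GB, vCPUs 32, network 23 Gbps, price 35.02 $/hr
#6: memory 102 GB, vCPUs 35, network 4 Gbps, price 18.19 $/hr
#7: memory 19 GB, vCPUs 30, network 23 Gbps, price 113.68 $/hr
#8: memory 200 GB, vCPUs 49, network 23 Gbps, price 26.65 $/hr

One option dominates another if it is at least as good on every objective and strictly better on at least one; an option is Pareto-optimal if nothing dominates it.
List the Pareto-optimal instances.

#1, #2, #3, #4, #6, #8

#1: not dominated (best memory).
#2: not dominated (best vCPUs).
#3: not dominated (best price).
#4: not dominated.
#5: dominated by #8 (memory 200≥177, vCPUs 49≥32, network 23≥23, price 26.65≤35.02).
#6: not dominated.
#7: dominated by #5 (memory 177≥19, vCPUs 32≥30, network 23≥23, price 35.02≤113.68).
#8: not dominated.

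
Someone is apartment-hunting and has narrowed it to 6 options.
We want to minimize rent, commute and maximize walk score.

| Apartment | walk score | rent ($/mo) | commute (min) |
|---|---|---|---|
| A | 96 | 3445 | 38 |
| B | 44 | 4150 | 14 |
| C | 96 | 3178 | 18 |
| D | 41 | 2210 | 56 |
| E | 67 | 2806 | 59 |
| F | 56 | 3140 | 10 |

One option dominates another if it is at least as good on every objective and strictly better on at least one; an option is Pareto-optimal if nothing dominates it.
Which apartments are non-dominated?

C, D, E, F

A: dominated by C (walk score 96≥96, rent 3178≤3445, commute 18≤38).
B: dominated by F (walk score 56≥44, rent 3140≤4150, commute 10≤14).
C: not dominated.
D: not dominated (best rent).
E: not dominated.
F: not dominated (best commute).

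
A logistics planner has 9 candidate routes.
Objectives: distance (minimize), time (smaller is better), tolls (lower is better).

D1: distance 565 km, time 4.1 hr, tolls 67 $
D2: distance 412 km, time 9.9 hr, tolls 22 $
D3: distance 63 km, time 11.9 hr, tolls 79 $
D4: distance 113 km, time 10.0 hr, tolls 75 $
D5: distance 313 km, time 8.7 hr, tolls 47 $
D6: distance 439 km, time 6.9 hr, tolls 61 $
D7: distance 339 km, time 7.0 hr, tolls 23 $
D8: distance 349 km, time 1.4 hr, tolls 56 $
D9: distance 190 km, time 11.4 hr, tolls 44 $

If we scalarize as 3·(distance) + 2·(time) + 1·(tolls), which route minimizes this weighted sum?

D3

D1: 3·565 + 2·4.1 + 1·67 = 1770.2
D2: 3·412 + 2·9.9 + 1·22 = 1277.8
D3: 3·63 + 2·11.9 + 1·79 = 291.8
D4: 3·113 + 2·10.0 + 1·75 = 434.0
D5: 3·313 + 2·8.7 + 1·47 = 1003.4
D6: 3·439 + 2·6.9 + 1·61 = 1391.8
D7: 3·339 + 2·7.0 + 1·23 = 1054.0
D8: 3·349 + 2·1.4 + 1·56 = 1105.8
D9: 3·190 + 2·11.4 + 1·44 = 636.8
Lowest: D3 at 291.8.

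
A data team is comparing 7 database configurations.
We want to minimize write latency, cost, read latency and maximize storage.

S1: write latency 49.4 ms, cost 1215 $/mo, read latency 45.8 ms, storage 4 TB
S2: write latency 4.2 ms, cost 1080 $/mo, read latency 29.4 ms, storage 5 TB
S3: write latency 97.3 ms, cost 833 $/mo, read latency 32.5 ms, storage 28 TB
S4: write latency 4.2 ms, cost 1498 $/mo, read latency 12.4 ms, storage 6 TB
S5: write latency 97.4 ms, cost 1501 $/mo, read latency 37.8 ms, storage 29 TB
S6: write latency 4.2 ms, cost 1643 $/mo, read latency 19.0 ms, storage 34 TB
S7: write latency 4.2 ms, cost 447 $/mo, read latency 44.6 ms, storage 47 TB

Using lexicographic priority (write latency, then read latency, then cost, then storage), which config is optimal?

First minimize write latency: best is 4.2, kept {S2, S4, S6, S7}.
Then minimize read latency: best is 12.4, kept {S4}.

S4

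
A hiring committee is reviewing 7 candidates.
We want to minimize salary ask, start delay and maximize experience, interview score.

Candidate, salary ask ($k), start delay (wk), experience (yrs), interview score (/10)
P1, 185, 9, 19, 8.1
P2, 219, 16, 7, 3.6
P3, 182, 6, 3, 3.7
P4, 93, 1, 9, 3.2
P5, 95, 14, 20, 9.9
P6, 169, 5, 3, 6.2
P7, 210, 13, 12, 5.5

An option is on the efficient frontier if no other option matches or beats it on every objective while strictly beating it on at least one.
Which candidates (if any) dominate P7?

P1

P1: salary ask 185≤210, start delay 9≤13, experience 19≥12, interview score 8.1≥5.5 — dominates P7.
Others (P2, P3, P4, P5, P6) are each worse than P7 on at least one objective.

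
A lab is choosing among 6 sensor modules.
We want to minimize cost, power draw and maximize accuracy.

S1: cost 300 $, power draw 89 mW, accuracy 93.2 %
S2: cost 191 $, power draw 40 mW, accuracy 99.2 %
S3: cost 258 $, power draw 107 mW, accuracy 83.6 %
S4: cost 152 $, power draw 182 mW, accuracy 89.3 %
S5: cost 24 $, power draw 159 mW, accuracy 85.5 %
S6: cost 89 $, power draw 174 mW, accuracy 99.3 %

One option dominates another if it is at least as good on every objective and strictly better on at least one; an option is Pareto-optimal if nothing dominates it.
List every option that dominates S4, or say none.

S6: cost 89≤152, power draw 174≤182, accuracy 99.3≥89.3 — dominates S4.
Others (S1, S2, S3, S5) are each worse than S4 on at least one objective.

S6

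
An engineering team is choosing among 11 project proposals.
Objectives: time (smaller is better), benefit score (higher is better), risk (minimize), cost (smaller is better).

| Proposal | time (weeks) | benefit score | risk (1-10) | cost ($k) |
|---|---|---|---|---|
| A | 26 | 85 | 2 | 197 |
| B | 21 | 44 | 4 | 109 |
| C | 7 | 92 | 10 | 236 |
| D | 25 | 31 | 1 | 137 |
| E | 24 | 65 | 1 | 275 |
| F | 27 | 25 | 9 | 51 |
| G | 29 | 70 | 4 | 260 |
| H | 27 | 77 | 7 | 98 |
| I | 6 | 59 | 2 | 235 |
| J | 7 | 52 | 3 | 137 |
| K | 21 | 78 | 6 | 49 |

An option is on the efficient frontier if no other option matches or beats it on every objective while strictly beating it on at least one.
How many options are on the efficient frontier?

8

A: not dominated.
B: not dominated.
C: not dominated (best benefit score).
D: not dominated.
E: not dominated.
F: dominated by K (time 21≤27, benefit score 78≥25, risk 6≤9, cost 49≤51).
G: dominated by A (time 26≤29, benefit score 85≥70, risk 2≤4, cost 197≤260).
H: dominated by K (time 21≤27, benefit score 78≥77, risk 6≤7, cost 49≤98).
I: not dominated (best time).
J: not dominated.
K: not dominated (best cost).
Pareto-optimal: A, B, C, D, E, I, J, K → 8.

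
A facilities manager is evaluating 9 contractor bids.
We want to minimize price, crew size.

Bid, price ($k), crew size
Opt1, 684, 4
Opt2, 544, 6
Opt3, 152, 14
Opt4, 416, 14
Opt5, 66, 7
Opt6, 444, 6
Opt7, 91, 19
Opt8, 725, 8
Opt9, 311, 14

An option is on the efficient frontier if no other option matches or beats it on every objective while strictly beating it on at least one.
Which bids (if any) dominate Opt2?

Opt6

Opt6: price 444≤544, crew size 6≤6 — dominates Opt2.
Others (Opt1, Opt3, Opt4, Opt5, Opt7, Opt8, Opt9) are each worse than Opt2 on at least one objective.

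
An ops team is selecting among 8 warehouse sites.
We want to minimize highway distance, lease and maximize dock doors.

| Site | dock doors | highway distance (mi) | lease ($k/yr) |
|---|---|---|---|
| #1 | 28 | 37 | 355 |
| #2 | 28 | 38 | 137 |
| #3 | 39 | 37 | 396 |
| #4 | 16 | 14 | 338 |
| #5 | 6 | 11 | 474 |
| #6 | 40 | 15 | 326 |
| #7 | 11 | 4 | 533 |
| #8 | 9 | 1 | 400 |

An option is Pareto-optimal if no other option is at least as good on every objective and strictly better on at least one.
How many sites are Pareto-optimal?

5

#1: dominated by #6 (dock doors 40≥28, highway distance 15≤37, lease 326≤355).
#2: not dominated (best lease).
#3: dominated by #6 (dock doors 40≥39, highway distance 15≤37, lease 326≤396).
#4: not dominated.
#5: dominated by #8 (dock doors 9≥6, highway distance 1≤11, lease 400≤474).
#6: not dominated (best dock doors).
#7: not dominated.
#8: not dominated (best highway distance).
Pareto-optimal: #2, #4, #6, #7, #8 → 5.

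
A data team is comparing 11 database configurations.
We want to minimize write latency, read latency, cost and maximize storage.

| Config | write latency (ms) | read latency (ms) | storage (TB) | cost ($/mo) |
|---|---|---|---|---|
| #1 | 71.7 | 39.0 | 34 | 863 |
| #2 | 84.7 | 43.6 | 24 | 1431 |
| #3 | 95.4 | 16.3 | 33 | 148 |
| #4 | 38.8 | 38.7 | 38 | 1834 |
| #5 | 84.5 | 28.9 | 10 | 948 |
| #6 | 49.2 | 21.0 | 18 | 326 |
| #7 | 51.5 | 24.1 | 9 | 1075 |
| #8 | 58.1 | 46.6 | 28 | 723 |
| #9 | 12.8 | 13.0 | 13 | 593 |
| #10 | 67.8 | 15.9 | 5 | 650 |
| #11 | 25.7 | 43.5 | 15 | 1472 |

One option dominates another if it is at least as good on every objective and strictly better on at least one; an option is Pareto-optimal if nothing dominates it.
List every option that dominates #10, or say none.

#9: write latency 12.8≤67.8, read latency 13.0≤15.9, storage 13≥5, cost 593≤650 — dominates #10.
Others (#1, #2, #3, #4, #5, #6, #7, #8, #11) are each worse than #10 on at least one objective.

#9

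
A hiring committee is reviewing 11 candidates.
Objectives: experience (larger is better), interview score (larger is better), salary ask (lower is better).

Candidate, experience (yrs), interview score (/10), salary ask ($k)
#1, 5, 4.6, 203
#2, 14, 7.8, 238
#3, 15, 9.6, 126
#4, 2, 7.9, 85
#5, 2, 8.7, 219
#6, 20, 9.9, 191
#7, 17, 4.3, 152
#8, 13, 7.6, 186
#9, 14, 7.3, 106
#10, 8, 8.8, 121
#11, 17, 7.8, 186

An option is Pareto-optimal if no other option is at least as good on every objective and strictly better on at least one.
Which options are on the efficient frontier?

#1: dominated by #3 (experience 15≥5, interview score 9.6≥4.6, salary ask 126≤203).
#2: dominated by #3 (experience 15≥14, interview score 9.6≥7.8, salary ask 126≤238).
#3: not dominated.
#4: not dominated (best salary ask).
#5: dominated by #3 (experience 15≥2, interview score 9.6≥8.7, salary ask 126≤219).
#6: not dominated (best experience).
#7: not dominated.
#8: dominated by #3 (experience 15≥13, interview score 9.6≥7.6, salary ask 126≤186).
#9: not dominated.
#10: not dominated.
#11: not dominated.

#3, #4, #6, #7, #9, #10, #11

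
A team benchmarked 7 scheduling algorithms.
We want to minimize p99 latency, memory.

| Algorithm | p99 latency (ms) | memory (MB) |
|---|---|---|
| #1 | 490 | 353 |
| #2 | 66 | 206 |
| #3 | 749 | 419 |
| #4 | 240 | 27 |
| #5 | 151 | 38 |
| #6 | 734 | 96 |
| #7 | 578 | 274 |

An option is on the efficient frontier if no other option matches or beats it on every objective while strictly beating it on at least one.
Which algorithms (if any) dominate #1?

#2: p99 latency 66≤490, memory 206≤353 — dominates #1.
#4: p99 latency 240≤490, memory 27≤353 — dominates #1.
#5: p99 latency 151≤490, memory 38≤353 — dominates #1.
Others (#3, #6, #7) are each worse than #1 on at least one objective.

#2, #4, #5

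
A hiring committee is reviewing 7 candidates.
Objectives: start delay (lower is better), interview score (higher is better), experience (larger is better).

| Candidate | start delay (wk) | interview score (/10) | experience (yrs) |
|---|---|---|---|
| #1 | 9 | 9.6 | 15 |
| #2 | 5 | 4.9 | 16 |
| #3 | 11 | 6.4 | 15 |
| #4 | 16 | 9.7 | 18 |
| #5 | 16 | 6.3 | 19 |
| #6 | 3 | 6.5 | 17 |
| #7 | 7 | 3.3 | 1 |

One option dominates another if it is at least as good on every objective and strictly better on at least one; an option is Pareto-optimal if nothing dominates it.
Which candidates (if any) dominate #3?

#1, #6

#1: start delay 9≤11, interview score 9.6≥6.4, experience 15≥15 — dominates #3.
#6: start delay 3≤11, interview score 6.5≥6.4, experience 17≥15 — dominates #3.
Others (#2, #4, #5, #7) are each worse than #3 on at least one objective.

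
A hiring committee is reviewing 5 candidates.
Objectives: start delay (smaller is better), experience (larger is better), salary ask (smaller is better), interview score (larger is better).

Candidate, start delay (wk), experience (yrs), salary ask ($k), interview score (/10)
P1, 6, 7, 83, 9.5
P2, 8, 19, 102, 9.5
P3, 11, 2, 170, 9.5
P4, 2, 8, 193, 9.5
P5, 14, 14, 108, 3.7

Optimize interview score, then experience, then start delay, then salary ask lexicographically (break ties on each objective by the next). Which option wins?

First maximize interview score: best is 9.5, kept {P1, P2, P3, P4}.
Then maximize experience: best is 19, kept {P2}.

P2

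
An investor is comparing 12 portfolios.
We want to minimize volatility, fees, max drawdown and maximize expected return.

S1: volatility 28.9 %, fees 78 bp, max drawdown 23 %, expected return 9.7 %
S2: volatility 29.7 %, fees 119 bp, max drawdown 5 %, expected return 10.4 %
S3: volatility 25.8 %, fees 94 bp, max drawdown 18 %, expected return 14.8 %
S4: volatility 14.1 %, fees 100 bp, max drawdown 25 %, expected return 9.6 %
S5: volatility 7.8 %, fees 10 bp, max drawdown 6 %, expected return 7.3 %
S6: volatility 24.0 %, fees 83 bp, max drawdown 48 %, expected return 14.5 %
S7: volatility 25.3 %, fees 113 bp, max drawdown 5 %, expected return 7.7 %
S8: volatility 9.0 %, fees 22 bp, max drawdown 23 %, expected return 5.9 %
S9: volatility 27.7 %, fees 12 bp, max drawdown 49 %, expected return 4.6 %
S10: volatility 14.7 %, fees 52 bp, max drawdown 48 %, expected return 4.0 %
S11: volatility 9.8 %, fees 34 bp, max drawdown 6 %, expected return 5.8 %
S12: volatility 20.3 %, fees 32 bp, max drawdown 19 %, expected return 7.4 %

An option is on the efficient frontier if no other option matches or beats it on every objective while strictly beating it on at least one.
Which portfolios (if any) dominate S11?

S5

S5: volatility 7.8≤9.8, fees 10≤34, max drawdown 6≤6, expected return 7.3≥5.8 — dominates S11.
Others (S1, S2, S3, S4, S6, S7, S8, S9, S10, S12) are each worse than S11 on at least one objective.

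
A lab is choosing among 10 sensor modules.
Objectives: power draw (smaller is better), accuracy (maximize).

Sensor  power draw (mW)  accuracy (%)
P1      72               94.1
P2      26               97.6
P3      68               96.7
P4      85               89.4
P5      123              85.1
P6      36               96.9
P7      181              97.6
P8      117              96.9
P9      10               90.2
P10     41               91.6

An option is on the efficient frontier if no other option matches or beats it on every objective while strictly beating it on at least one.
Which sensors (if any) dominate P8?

P2: power draw 26≤117, accuracy 97.6≥96.9 — dominates P8.
P6: power draw 36≤117, accuracy 96.9≥96.9 — dominates P8.
Others (P1, P3, P4, P5, P7, P9, P10) are each worse than P8 on at least one objective.

P2, P6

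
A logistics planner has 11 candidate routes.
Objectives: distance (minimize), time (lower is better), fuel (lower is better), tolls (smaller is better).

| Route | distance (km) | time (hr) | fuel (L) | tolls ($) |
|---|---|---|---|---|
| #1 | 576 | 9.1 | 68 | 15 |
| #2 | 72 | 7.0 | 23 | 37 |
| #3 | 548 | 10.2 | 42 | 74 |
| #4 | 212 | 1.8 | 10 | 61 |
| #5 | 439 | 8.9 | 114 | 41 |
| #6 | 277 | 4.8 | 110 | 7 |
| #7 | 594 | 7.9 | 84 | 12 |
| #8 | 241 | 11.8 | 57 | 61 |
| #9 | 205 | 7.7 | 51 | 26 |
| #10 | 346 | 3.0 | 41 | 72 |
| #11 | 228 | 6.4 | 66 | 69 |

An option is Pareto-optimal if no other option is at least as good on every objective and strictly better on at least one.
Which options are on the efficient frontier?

#1: not dominated.
#2: not dominated (best distance).
#3: dominated by #2 (distance 72≤548, time 7.0≤10.2, fuel 23≤42, tolls 37≤74).
#4: not dominated (best time).
#5: dominated by #2 (distance 72≤439, time 7.0≤8.9, fuel 23≤114, tolls 37≤41).
#6: not dominated (best tolls).
#7: not dominated.
#8: dominated by #2 (distance 72≤241, time 7.0≤11.8, fuel 23≤57, tolls 37≤61).
#9: not dominated.
#10: dominated by #4 (distance 212≤346, time 1.8≤3.0, fuel 10≤41, tolls 61≤72).
#11: dominated by #4 (distance 212≤228, time 1.8≤6.4, fuel 10≤66, tolls 61≤69).

#1, #2, #4, #6, #7, #9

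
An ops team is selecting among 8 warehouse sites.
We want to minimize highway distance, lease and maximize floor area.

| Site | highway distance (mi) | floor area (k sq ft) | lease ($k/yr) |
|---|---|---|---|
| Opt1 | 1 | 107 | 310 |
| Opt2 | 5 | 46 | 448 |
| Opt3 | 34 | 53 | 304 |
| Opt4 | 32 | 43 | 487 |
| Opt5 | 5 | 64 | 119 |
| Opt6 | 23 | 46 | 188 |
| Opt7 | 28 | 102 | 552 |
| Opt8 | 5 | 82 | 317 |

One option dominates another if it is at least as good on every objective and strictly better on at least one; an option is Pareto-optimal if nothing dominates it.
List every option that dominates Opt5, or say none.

none

Opt1: worse on lease (310 vs 119).
Opt2: worse on floor area (46 vs 64).
Opt3: worse on highway distance (34 vs 5).
Opt4: worse on highway distance (32 vs 5).
Opt6: worse on highway distance (23 vs 5).
Opt7: worse on highway distance (28 vs 5).
Opt8: worse on lease (317 vs 119).
No option dominates Opt5.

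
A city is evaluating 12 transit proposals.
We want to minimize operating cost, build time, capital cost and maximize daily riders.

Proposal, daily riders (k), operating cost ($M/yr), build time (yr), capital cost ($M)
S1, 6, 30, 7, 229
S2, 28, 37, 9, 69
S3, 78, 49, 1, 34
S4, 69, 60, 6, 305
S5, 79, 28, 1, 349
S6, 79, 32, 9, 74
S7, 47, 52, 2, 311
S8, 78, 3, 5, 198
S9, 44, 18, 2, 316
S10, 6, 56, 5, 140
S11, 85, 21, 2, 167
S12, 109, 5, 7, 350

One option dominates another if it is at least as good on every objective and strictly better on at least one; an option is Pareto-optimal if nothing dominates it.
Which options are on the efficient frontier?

S1: dominated by S8 (daily riders 78≥6, operating cost 3≤30, build time 5≤7, capital cost 198≤229).
S2: not dominated.
S3: not dominated (best capital cost).
S4: dominated by S3 (daily riders 78≥69, operating cost 49≤60, build time 1≤6, capital cost 34≤305).
S5: not dominated.
S6: not dominated.
S7: dominated by S3 (daily riders 78≥47, operating cost 49≤52, build time 1≤2, capital cost 34≤311).
S8: not dominated (best operating cost).
S9: not dominated.
S10: dominated by S3 (daily riders 78≥6, operating cost 49≤56, build time 1≤5, capital cost 34≤140).
S11: not dominated.
S12: not dominated (best daily riders).

S2, S3, S5, S6, S8, S9, S11, S12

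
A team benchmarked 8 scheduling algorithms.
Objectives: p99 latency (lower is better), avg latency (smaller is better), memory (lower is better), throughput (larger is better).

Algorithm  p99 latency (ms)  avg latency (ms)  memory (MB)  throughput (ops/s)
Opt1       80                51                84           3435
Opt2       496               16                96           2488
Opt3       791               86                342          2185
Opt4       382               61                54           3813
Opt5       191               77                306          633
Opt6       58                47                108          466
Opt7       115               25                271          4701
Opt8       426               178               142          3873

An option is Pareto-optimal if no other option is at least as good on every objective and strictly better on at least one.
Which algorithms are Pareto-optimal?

Opt1: not dominated.
Opt2: not dominated (best avg latency).
Opt3: dominated by Opt1 (p99 latency 80≤791, avg latency 51≤86, memory 84≤342, throughput 3435≥2185).
Opt4: not dominated (best memory).
Opt5: dominated by Opt1 (p99 latency 80≤191, avg latency 51≤77, memory 84≤306, throughput 3435≥633).
Opt6: not dominated (best p99 latency).
Opt7: not dominated (best throughput).
Opt8: not dominated.

Opt1, Opt2, Opt4, Opt6, Opt7, Opt8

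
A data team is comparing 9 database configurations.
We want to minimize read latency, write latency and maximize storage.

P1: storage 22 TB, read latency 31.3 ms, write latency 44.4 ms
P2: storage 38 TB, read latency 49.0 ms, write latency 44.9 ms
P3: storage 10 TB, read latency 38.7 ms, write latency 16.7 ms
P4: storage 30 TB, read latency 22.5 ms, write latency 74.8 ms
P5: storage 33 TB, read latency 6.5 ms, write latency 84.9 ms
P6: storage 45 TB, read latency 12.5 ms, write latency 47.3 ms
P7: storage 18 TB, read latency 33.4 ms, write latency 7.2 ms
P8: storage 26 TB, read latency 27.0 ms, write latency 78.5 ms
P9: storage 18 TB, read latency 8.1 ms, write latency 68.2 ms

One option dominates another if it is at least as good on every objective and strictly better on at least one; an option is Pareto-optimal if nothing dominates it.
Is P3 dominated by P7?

Yes

P7 vs P3: storage 18≥10, read latency 33.4≤38.7, write latency 7.2≤16.7 — P7 is at least as good on every objective with at least one strict improvement.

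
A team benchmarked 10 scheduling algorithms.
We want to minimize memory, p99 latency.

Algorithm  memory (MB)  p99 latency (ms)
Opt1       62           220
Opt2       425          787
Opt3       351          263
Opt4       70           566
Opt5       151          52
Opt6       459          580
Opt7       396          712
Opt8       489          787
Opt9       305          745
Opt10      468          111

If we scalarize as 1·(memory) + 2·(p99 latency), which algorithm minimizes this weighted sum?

Opt1: 1·62 + 2·220 = 502
Opt2: 1·425 + 2·787 = 1999
Opt3: 1·351 + 2·263 = 877
Opt4: 1·70 + 2·566 = 1202
Opt5: 1·151 + 2·52 = 255
Opt6: 1·459 + 2·580 = 1619
Opt7: 1·396 + 2·712 = 1820
Opt8: 1·489 + 2·787 = 2063
Opt9: 1·305 + 2·745 = 1795
Opt10: 1·468 + 2·111 = 690
Lowest: Opt5 at 255.

Opt5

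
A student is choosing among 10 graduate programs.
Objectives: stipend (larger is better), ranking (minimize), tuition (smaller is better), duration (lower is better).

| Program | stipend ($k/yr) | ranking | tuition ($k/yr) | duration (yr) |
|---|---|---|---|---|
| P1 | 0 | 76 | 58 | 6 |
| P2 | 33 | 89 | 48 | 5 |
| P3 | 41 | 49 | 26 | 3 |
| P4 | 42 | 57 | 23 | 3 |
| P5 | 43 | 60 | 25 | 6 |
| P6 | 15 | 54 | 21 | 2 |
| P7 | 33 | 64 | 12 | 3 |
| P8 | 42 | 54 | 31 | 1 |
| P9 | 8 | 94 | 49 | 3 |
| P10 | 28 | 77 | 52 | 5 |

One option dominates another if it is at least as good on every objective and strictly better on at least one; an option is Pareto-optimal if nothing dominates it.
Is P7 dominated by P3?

P3 vs P7: P3 is worse on tuition (26 vs 12), so it does not dominate P7.

No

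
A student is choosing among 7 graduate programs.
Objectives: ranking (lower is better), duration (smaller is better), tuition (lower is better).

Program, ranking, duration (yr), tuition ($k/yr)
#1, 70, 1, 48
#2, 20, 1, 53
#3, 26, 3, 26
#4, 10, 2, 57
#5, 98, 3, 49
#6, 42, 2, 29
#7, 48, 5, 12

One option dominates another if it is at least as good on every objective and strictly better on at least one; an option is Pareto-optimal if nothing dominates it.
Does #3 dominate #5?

#3 vs #5: ranking 26≤98, duration 3≤3, tuition 26≤49 — #3 is at least as good on every objective with at least one strict improvement.

Yes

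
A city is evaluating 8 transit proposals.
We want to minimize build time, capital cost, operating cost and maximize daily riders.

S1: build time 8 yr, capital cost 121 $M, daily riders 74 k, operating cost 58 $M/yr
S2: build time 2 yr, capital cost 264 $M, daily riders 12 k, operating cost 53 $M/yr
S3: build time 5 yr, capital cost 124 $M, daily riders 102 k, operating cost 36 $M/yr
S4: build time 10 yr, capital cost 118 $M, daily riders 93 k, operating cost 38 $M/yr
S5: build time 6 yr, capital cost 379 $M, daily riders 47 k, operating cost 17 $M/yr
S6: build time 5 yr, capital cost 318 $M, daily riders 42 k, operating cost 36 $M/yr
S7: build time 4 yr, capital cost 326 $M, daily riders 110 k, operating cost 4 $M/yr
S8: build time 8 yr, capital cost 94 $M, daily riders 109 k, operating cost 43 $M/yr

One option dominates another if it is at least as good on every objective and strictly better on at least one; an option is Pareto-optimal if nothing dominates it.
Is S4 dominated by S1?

S1 vs S4: S1 is worse on capital cost (121 vs 118), so it does not dominate S4.

No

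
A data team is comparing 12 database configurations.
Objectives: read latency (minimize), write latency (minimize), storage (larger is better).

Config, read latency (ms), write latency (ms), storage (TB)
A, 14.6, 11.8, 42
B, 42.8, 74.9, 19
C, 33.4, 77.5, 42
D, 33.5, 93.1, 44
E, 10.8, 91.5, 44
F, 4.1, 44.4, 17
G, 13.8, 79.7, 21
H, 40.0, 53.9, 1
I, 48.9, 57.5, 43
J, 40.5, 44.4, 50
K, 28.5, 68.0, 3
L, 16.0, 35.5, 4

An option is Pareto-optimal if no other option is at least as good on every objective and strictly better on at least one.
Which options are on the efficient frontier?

A, E, F, G, J

A: not dominated (best write latency).
B: dominated by A (read latency 14.6≤42.8, write latency 11.8≤74.9, storage 42≥19).
C: dominated by A (read latency 14.6≤33.4, write latency 11.8≤77.5, storage 42≥42).
D: dominated by E (read latency 10.8≤33.5, write latency 91.5≤93.1, storage 44≥44).
E: not dominated.
F: not dominated (best read latency).
G: not dominated.
H: dominated by A (read latency 14.6≤40.0, write latency 11.8≤53.9, storage 42≥1).
I: dominated by J (read latency 40.5≤48.9, write latency 44.4≤57.5, storage 50≥43).
J: not dominated (best storage).
K: dominated by A (read latency 14.6≤28.5, write latency 11.8≤68.0, storage 42≥3).
L: dominated by A (read latency 14.6≤16.0, write latency 11.8≤35.5, storage 42≥4).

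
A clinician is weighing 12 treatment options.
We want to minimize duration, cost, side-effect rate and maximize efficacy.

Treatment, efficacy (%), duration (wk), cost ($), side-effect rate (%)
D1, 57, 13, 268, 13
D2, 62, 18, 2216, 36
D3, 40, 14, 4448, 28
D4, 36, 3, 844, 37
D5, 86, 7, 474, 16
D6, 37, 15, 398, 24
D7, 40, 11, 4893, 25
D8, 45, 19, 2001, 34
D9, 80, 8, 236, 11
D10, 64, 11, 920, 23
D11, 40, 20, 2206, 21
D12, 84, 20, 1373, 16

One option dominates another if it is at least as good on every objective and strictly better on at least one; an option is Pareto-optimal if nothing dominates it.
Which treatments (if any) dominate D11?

D1: efficacy 57≥40, duration 13≤20, cost 268≤2206, side-effect rate 13≤21 — dominates D11.
D5: efficacy 86≥40, duration 7≤20, cost 474≤2206, side-effect rate 16≤21 — dominates D11.
D9: efficacy 80≥40, duration 8≤20, cost 236≤2206, side-effect rate 11≤21 — dominates D11.
D12: efficacy 84≥40, duration 20≤20, cost 1373≤2206, side-effect rate 16≤21 — dominates D11.
Others (D2, D3, D4, D6, D7, D8, D10) are each worse than D11 on at least one objective.

D1, D5, D9, D12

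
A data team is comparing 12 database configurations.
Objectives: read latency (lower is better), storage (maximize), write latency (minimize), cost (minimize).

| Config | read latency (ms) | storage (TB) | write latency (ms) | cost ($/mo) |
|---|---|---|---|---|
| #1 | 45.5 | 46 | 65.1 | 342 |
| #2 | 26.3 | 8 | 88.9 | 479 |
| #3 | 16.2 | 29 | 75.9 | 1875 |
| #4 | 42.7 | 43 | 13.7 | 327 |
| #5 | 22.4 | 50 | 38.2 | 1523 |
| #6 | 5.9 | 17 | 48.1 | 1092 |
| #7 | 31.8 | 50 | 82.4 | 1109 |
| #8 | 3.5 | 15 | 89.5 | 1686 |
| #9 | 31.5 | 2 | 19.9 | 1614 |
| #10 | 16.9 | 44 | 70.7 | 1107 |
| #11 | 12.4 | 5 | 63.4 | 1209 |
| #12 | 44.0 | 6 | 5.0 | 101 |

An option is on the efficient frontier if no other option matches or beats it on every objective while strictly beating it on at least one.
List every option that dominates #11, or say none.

#6: read latency 5.9≤12.4, storage 17≥5, write latency 48.1≤63.4, cost 1092≤1209 — dominates #11.
Others (#1, #2, #3, #4, #5, #7, #8, #9, #10, #12) are each worse than #11 on at least one objective.

#6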